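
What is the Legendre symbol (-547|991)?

1

(-547|991)
  = -(547|991)    [991 ≡ 3 mod 4 ⇒ (-1|991) = -1]
  = (991|547)    [QR: both ≡ 3 mod 4, sign flips]
  = (444|547)    [991 ≡ 444 mod 547]
  = (111|547)    [547 ≡ 3 mod 8 ⇒ (2|547)^2 = +1]
  = -(547|111)    [QR: both ≡ 3 mod 4, sign flips]
  = -(103|111)    [547 ≡ 103 mod 111]
  = (111|103)    [QR: both ≡ 3 mod 4, sign flips]
  = (8|103)    [111 ≡ 8 mod 103]
  = (1|103)    [103 ≡ 7 mod 8 ⇒ (2|103)^3 = +1]
  = 1    [(1|103) = 1]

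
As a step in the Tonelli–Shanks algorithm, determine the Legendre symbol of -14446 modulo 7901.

Pull out -1: (-14446/7901) = (-1/7901)·(14446/7901). Since 7901 ≡ 1 (mod 4), (-1/7901) = +1. Now have (14446/7901).
Reduce the numerator: 14446 ≡ 6545 (mod 7901), so (14446/7901) = (6545/7901).
6545 ≡ 1 (mod 4), so quadratic reciprocity gives (6545/7901) = (7901/6545). Reduce: 7901 ≡ 1356 (mod 6545). Now have (1356/6545).
Factor out 2: 1356 = 2^2·339. Since 6545 ≡ 1 (mod 8), (2/6545) = +1, and (2/6545)^2 = +1. Now have (339/6545).
6545 ≡ 1 (mod 4), so quadratic reciprocity gives (339/6545) = (6545/339). Reduce: 6545 ≡ 104 (mod 339). Now have (104/339).
Factor out 2: 104 = 2^3·13. Since 339 ≡ 3 (mod 8), (2/339) = -1, and (2/339)^3 = -1. Now have -(13/339).
13 ≡ 1 (mod 4), so quadratic reciprocity gives (13/339) = (339/13). Reduce: 339 ≡ 1 (mod 13). Now have -(1/13).
(1/13) = 1. Collecting the sign factors: -1.

-1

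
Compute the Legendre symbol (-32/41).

1

(-32/41)
  = (9/41)    [-32 ≡ 9 mod 41]
  = (41/9)    [QR: 9 ≡ 1 mod 4, sign kept]
  = (5/9)    [41 ≡ 5 mod 9]
  = (9/5)    [QR: 5 ≡ 1 mod 4, sign kept]
  = (4/5)    [9 ≡ 4 mod 5]
  = (1/5)    [5 ≡ 5 mod 8 ⇒ (2/5)^2 = +1]
  = 1    [(1/5) = 1]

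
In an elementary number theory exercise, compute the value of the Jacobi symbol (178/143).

-1

(178/143)
  = (35/143)    [178 ≡ 35 mod 143]
  = -(143/35)    [QR: both ≡ 3 mod 4, sign flips]
  = -(3/35)    [143 ≡ 3 mod 35]
  = (35/3)    [QR: both ≡ 3 mod 4, sign flips]
  = (2/3)    [35 ≡ 2 mod 3]
  = -(1/3)    [3 ≡ 3 mod 8 ⇒ (2/3) = -1]
  = -1    [(1/3) = 1]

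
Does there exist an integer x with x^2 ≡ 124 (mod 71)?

(124/71)
  = (53/71)    [124 ≡ 53 mod 71]
  = (71/53)    [QR: 53 ≡ 1 mod 4, sign kept]
  = (18/53)    [71 ≡ 18 mod 53]
  = -(9/53)    [53 ≡ 5 mod 8 ⇒ (2/53) = -1]
  = -(53/9)    [QR: 9 ≡ 1 mod 4, sign kept]
  = -(8/9)    [53 ≡ 8 mod 9]
  = -(1/9)    [9 ≡ 1 mod 8 ⇒ (2/9)^3 = +1]
  = -1    [(1/9) = 1]
(124/71) = -1, and 71 is prime, so 124 is not a quadratic residue mod 71.

no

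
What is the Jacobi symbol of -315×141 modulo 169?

1

By multiplicativity, (-315·141|169) = (-315|169)·(141|169).
First factor (-315|169):
Pull out -1: (-315|169) = (-1|169)·(315|169). Since 169 ≡ 1 (mod 4), (-1|169) = +1. Now have (315|169).
Reduce the numerator: 315 ≡ 146 (mod 169), so (315|169) = (146|169).
Factor out 2: 146 = 2·73. Since 169 ≡ 1 (mod 8), (2|169) = +1. Now have (73|169).
73 ≡ 1 (mod 4), so quadratic reciprocity gives (73|169) = (169|73). Reduce: 169 ≡ 23 (mod 73). Now have (23|73).
73 ≡ 1 (mod 4), so quadratic reciprocity gives (23|73) = (73|23). Reduce: 73 ≡ 4 (mod 23). Now have (4|23).
Factor out 2: 4 = 2^2. Since 23 ≡ 7 (mod 8), (2|23) = +1, and (2|23)^2 = +1. Now have (1|23).
(1|23) = 1. Collecting the sign factors: 1.
Second factor (141|169):
141 ≡ 1 (mod 4), so quadratic reciprocity gives (141|169) = (169|141). Reduce: 169 ≡ 28 (mod 141). Now have (28|141).
Factor out 2: 28 = 2^2·7. Since 141 ≡ 5 (mod 8), (2|141) = -1, and (2|141)^2 = +1. Now have (7|141).
141 ≡ 1 (mod 4), so quadratic reciprocity gives (7|141) = (141|7). Reduce: 141 ≡ 1 (mod 7). Now have (1|7).
(1|7) = 1. Collecting the sign factors: 1.
Product: (1)·(1) = 1.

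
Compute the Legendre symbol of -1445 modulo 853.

-1

(-1445/853)
  = (1445/853)    [853 ≡ 1 mod 4 ⇒ (-1/853) = +1]
  = (592/853)    [1445 ≡ 592 mod 853]
  = (37/853)    [853 ≡ 5 mod 8 ⇒ (2/853)^4 = +1]
  = (853/37)    [QR: 37 ≡ 1 mod 4, sign kept]
  = (2/37)    [853 ≡ 2 mod 37]
  = -(1/37)    [37 ≡ 5 mod 8 ⇒ (2/37) = -1]
  = -1    [(1/37) = 1]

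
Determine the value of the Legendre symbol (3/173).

-1

173 ≡ 1 (mod 4), so quadratic reciprocity gives (3/173) = (173/3). Reduce: 173 ≡ 2 (mod 3). Now have (2/3).
Factor out 2: 2 = 2. Since 3 ≡ 3 (mod 8), (2/3) = -1. Now have -(1/3).
(1/3) = 1. Collecting the sign factors: -1.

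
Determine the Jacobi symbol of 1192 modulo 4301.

Factor out 2: 1192 = 2^3·149. Since 4301 ≡ 5 (mod 8), (2|4301) = -1, and (2|4301)^3 = -1. Now have -(149|4301).
149 ≡ 1 (mod 4), so quadratic reciprocity gives (149|4301) = (4301|149). Reduce: 4301 ≡ 129 (mod 149). Now have -(129|149).
129 ≡ 1 (mod 4), so quadratic reciprocity gives (129|149) = (149|129). Reduce: 149 ≡ 20 (mod 129). Now have -(20|129).
Factor out 2: 20 = 2^2·5. Since 129 ≡ 1 (mod 8), (2|129) = +1, and (2|129)^2 = +1. Now have -(5|129).
5 ≡ 1 (mod 4), so quadratic reciprocity gives (5|129) = (129|5). Reduce: 129 ≡ 4 (mod 5). Now have -(4|5).
Factor out 2: 4 = 2^2. Since 5 ≡ 5 (mod 8), (2|5) = -1, and (2|5)^2 = +1. Now have -(1|5).
(1|5) = 1. Collecting the sign factors: -1.

-1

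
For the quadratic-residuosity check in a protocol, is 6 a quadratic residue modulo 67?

(6/67)
  = -(3/67)    [67 ≡ 3 mod 8 ⇒ (2/67) = -1]
  = (67/3)    [QR: both ≡ 3 mod 4, sign flips]
  = (1/3)    [67 ≡ 1 mod 3]
  = 1    [(1/3) = 1]
(6/67) = 1, and 67 is prime, so 6 is a quadratic residue mod 67.

yes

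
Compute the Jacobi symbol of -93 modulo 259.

1

Reduce the numerator: -93 ≡ 166 (mod 259), so (-93/259) = (166/259).
Factor out 2: 166 = 2·83. Since 259 ≡ 3 (mod 8), (2/259) = -1. Now have -(83/259).
Both 83 ≡ 3 and 259 ≡ 3 (mod 4), so reciprocity gives (83/259) = -(259/83). Reduce: 259 ≡ 10 (mod 83). Now have (10/83).
Factor out 2: 10 = 2·5. Since 83 ≡ 3 (mod 8), (2/83) = -1. Now have -(5/83).
5 ≡ 1 (mod 4), so quadratic reciprocity gives (5/83) = (83/5). Reduce: 83 ≡ 3 (mod 5). Now have -(3/5).
5 ≡ 1 (mod 4), so quadratic reciprocity gives (3/5) = (5/3). Reduce: 5 ≡ 2 (mod 3). Now have -(2/3).
Factor out 2: 2 = 2. Since 3 ≡ 3 (mod 8), (2/3) = -1. Now have (1/3).
(1/3) = 1. Collecting the sign factors: 1.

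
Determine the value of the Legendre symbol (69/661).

-1

69 ≡ 1 (mod 4), so quadratic reciprocity gives (69/661) = (661/69). Reduce: 661 ≡ 40 (mod 69). Now have (40/69).
Factor out 2: 40 = 2^3·5. Since 69 ≡ 5 (mod 8), (2/69) = -1, and (2/69)^3 = -1. Now have -(5/69).
5 ≡ 1 (mod 4), so quadratic reciprocity gives (5/69) = (69/5). Reduce: 69 ≡ 4 (mod 5). Now have -(4/5).
Factor out 2: 4 = 2^2. Since 5 ≡ 5 (mod 8), (2/5) = -1, and (2/5)^2 = +1. Now have -(1/5).
(1/5) = 1. Collecting the sign factors: -1.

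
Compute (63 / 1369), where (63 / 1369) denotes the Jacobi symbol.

1

(63 / 1369)
  = (1369 / 63)    [QR: 1369 ≡ 1 mod 4, sign kept]
  = (46 / 63)    [1369 ≡ 46 mod 63]
  = (23 / 63)    [63 ≡ 7 mod 8 ⇒ (2 / 63) = +1]
  = -(63 / 23)    [QR: both ≡ 3 mod 4, sign flips]
  = -(17 / 23)    [63 ≡ 17 mod 23]
  = -(23 / 17)    [QR: 17 ≡ 1 mod 4, sign kept]
  = -(6 / 17)    [23 ≡ 6 mod 17]
  = -(3 / 17)    [17 ≡ 1 mod 8 ⇒ (2 / 17) = +1]
  = -(17 / 3)    [QR: 17 ≡ 1 mod 4, sign kept]
  = -(2 / 3)    [17 ≡ 2 mod 3]
  = (1 / 3)    [3 ≡ 3 mod 8 ⇒ (2 / 3) = -1]
  = 1    [(1 / 3) = 1]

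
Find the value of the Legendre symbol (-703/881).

(-703/881)
  = (178/881)    [-703 ≡ 178 mod 881]
  = (89/881)    [881 ≡ 1 mod 8 ⇒ (2/881) = +1]
  = (881/89)    [QR: 89 ≡ 1 mod 4, sign kept]
  = (80/89)    [881 ≡ 80 mod 89]
  = (5/89)    [89 ≡ 1 mod 8 ⇒ (2/89)^4 = +1]
  = (89/5)    [QR: 5 ≡ 1 mod 4, sign kept]
  = (4/5)    [89 ≡ 4 mod 5]
  = (1/5)    [5 ≡ 5 mod 8 ⇒ (2/5)^2 = +1]
  = 1    [(1/5) = 1]

1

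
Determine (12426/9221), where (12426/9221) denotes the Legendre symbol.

-1

Reduce the numerator: 12426 ≡ 3205 (mod 9221), so (12426/9221) = (3205/9221).
3205 ≡ 1 (mod 4), so quadratic reciprocity gives (3205/9221) = (9221/3205). Reduce: 9221 ≡ 2811 (mod 3205). Now have (2811/3205).
3205 ≡ 1 (mod 4), so quadratic reciprocity gives (2811/3205) = (3205/2811). Reduce: 3205 ≡ 394 (mod 2811). Now have (394/2811).
Factor out 2: 394 = 2·197. Since 2811 ≡ 3 (mod 8), (2/2811) = -1. Now have -(197/2811).
197 ≡ 1 (mod 4), so quadratic reciprocity gives (197/2811) = (2811/197). Reduce: 2811 ≡ 53 (mod 197). Now have -(53/197).
53 ≡ 1 (mod 4), so quadratic reciprocity gives (53/197) = (197/53). Reduce: 197 ≡ 38 (mod 53). Now have -(38/53).
Factor out 2: 38 = 2·19. Since 53 ≡ 5 (mod 8), (2/53) = -1. Now have (19/53).
53 ≡ 1 (mod 4), so quadratic reciprocity gives (19/53) = (53/19). Reduce: 53 ≡ 15 (mod 19). Now have (15/19).
Both 15 ≡ 3 and 19 ≡ 3 (mod 4), so reciprocity gives (15/19) = -(19/15). Reduce: 19 ≡ 4 (mod 15). Now have -(4/15).
Factor out 2: 4 = 2^2. Since 15 ≡ 7 (mod 8), (2/15) = +1, and (2/15)^2 = +1. Now have -(1/15).
(1/15) = 1. Collecting the sign factors: -1.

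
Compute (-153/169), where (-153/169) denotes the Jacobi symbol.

1

(-153/169)
  = (16/169)    [-153 ≡ 16 mod 169]
  = (1/169)    [169 ≡ 1 mod 8 ⇒ (2/169)^4 = +1]
  = 1    [(1/169) = 1]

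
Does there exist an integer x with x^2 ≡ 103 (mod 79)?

(103/79)
  = (24/79)    [103 ≡ 24 mod 79]
  = (3/79)    [79 ≡ 7 mod 8 ⇒ (2/79)^3 = +1]
  = -(79/3)    [QR: both ≡ 3 mod 4, sign flips]
  = -(1/3)    [79 ≡ 1 mod 3]
  = -1    [(1/3) = 1]
(103/79) = -1, and 79 is prime, so 103 is not a quadratic residue mod 79.

no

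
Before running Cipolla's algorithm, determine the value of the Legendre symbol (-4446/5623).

1

(-4446/5623)
  = (1177/5623)    [-4446 ≡ 1177 mod 5623]
  = (5623/1177)    [QR: 1177 ≡ 1 mod 4, sign kept]
  = (915/1177)    [5623 ≡ 915 mod 1177]
  = (1177/915)    [QR: 1177 ≡ 1 mod 4, sign kept]
  = (262/915)    [1177 ≡ 262 mod 915]
  = -(131/915)    [915 ≡ 3 mod 8 ⇒ (2/915) = -1]
  = (915/131)    [QR: both ≡ 3 mod 4, sign flips]
  = (129/131)    [915 ≡ 129 mod 131]
  = (131/129)    [QR: 129 ≡ 1 mod 4, sign kept]
  = (2/129)    [131 ≡ 2 mod 129]
  = (1/129)    [129 ≡ 1 mod 8 ⇒ (2/129) = +1]
  = 1    [(1/129) = 1]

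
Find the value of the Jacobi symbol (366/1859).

1

(366/1859)
  = -(183/1859)    [1859 ≡ 3 mod 8 ⇒ (2/1859) = -1]
  = (1859/183)    [QR: both ≡ 3 mod 4, sign flips]
  = (29/183)    [1859 ≡ 29 mod 183]
  = (183/29)    [QR: 29 ≡ 1 mod 4, sign kept]
  = (9/29)    [183 ≡ 9 mod 29]
  = (29/9)    [QR: 9 ≡ 1 mod 4, sign kept]
  = (2/9)    [29 ≡ 2 mod 9]
  = (1/9)    [9 ≡ 1 mod 8 ⇒ (2/9) = +1]
  = 1    [(1/9) = 1]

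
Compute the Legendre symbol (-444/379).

Pull out -1: (-444/379) = (-1/379)·(444/379). Since 379 ≡ 3 (mod 4), (-1/379) = -1. Now have -(444/379).
Reduce the numerator: 444 ≡ 65 (mod 379), so (444/379) = (65/379).
65 ≡ 1 (mod 4), so quadratic reciprocity gives (65/379) = (379/65). Reduce: 379 ≡ 54 (mod 65). Now have -(54/65).
Factor out 2: 54 = 2·27. Since 65 ≡ 1 (mod 8), (2/65) = +1. Now have -(27/65).
65 ≡ 1 (mod 4), so quadratic reciprocity gives (27/65) = (65/27). Reduce: 65 ≡ 11 (mod 27). Now have -(11/27).
Both 11 ≡ 3 and 27 ≡ 3 (mod 4), so reciprocity gives (11/27) = -(27/11). Reduce: 27 ≡ 5 (mod 11). Now have (5/11).
5 ≡ 1 (mod 4), so quadratic reciprocity gives (5/11) = (11/5). Reduce: 11 ≡ 1 (mod 5). Now have (1/5).
(1/5) = 1. Collecting the sign factors: 1.

1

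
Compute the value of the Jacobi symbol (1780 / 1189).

(1780 / 1189)
  = (591 / 1189)    [1780 ≡ 591 mod 1189]
  = (1189 / 591)    [QR: 1189 ≡ 1 mod 4, sign kept]
  = (7 / 591)    [1189 ≡ 7 mod 591]
  = -(591 / 7)    [QR: both ≡ 3 mod 4, sign flips]
  = -(3 / 7)    [591 ≡ 3 mod 7]
  = (7 / 3)    [QR: both ≡ 3 mod 4, sign flips]
  = (1 / 3)    [7 ≡ 1 mod 3]
  = 1    [(1 / 3) = 1]

1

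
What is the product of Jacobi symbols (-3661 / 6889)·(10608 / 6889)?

By multiplicativity, (-3661·10608 / 6889) = (-3661 / 6889)·(10608 / 6889).
First factor (-3661 / 6889):
Pull out -1: (-3661 / 6889) = (-1 / 6889)·(3661 / 6889). Since 6889 ≡ 1 (mod 4), (-1 / 6889) = +1. Now have (3661 / 6889).
3661 ≡ 1 (mod 4), so quadratic reciprocity gives (3661 / 6889) = (6889 / 3661). Reduce: 6889 ≡ 3228 (mod 3661). Now have (3228 / 3661).
Factor out 2: 3228 = 2^2·807. Since 3661 ≡ 5 (mod 8), (2 / 3661) = -1, and (2 / 3661)^2 = +1. Now have (807 / 3661).
3661 ≡ 1 (mod 4), so quadratic reciprocity gives (807 / 3661) = (3661 / 807). Reduce: 3661 ≡ 433 (mod 807). Now have (433 / 807).
433 ≡ 1 (mod 4), so quadratic reciprocity gives (433 / 807) = (807 / 433). Reduce: 807 ≡ 374 (mod 433). Now have (374 / 433).
Factor out 2: 374 = 2·187. Since 433 ≡ 1 (mod 8), (2 / 433) = +1. Now have (187 / 433).
433 ≡ 1 (mod 4), so quadratic reciprocity gives (187 / 433) = (433 / 187). Reduce: 433 ≡ 59 (mod 187). Now have (59 / 187).
Both 59 ≡ 3 and 187 ≡ 3 (mod 4), so reciprocity gives (59 / 187) = -(187 / 59). Reduce: 187 ≡ 10 (mod 59). Now have -(10 / 59).
Factor out 2: 10 = 2·5. Since 59 ≡ 3 (mod 8), (2 / 59) = -1. Now have (5 / 59).
5 ≡ 1 (mod 4), so quadratic reciprocity gives (5 / 59) = (59 / 5). Reduce: 59 ≡ 4 (mod 5). Now have (4 / 5).
Factor out 2: 4 = 2^2. Since 5 ≡ 5 (mod 8), (2 / 5) = -1, and (2 / 5)^2 = +1. Now have (1 / 5).
(1 / 5) = 1. Collecting the sign factors: 1.
Second factor (10608 / 6889):
Reduce the numerator: 10608 ≡ 3719 (mod 6889), so (10608 / 6889) = (3719 / 6889).
6889 ≡ 1 (mod 4), so quadratic reciprocity gives (3719 / 6889) = (6889 / 3719). Reduce: 6889 ≡ 3170 (mod 3719). Now have (3170 / 3719).
Factor out 2: 3170 = 2·1585. Since 3719 ≡ 7 (mod 8), (2 / 3719) = +1. Now have (1585 / 3719).
1585 ≡ 1 (mod 4), so quadratic reciprocity gives (1585 / 3719) = (3719 / 1585). Reduce: 3719 ≡ 549 (mod 1585). Now have (549 / 1585).
549 ≡ 1 (mod 4), so quadratic reciprocity gives (549 / 1585) = (1585 / 549). Reduce: 1585 ≡ 487 (mod 549). Now have (487 / 549).
549 ≡ 1 (mod 4), so quadratic reciprocity gives (487 / 549) = (549 / 487). Reduce: 549 ≡ 62 (mod 487). Now have (62 / 487).
Factor out 2: 62 = 2·31. Since 487 ≡ 7 (mod 8), (2 / 487) = +1. Now have (31 / 487).
Both 31 ≡ 3 and 487 ≡ 3 (mod 4), so reciprocity gives (31 / 487) = -(487 / 31). Reduce: 487 ≡ 22 (mod 31). Now have -(22 / 31).
Factor out 2: 22 = 2·11. Since 31 ≡ 7 (mod 8), (2 / 31) = +1. Now have -(11 / 31).
Both 11 ≡ 3 and 31 ≡ 3 (mod 4), so reciprocity gives (11 / 31) = -(31 / 11). Reduce: 31 ≡ 9 (mod 11). Now have (9 / 11).
9 ≡ 1 (mod 4), so quadratic reciprocity gives (9 / 11) = (11 / 9). Reduce: 11 ≡ 2 (mod 9). Now have (2 / 9).
Factor out 2: 2 = 2. Since 9 ≡ 1 (mod 8), (2 / 9) = +1. Now have (1 / 9).
(1 / 9) = 1. Collecting the sign factors: 1.
Product: (1)·(1) = 1.

1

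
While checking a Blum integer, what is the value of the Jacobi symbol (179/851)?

(179/851)
  = -(851/179)    [QR: both ≡ 3 mod 4, sign flips]
  = -(135/179)    [851 ≡ 135 mod 179]
  = (179/135)    [QR: both ≡ 3 mod 4, sign flips]
  = (44/135)    [179 ≡ 44 mod 135]
  = (11/135)    [135 ≡ 7 mod 8 ⇒ (2/135)^2 = +1]
  = -(135/11)    [QR: both ≡ 3 mod 4, sign flips]
  = -(3/11)    [135 ≡ 3 mod 11]
  = (11/3)    [QR: both ≡ 3 mod 4, sign flips]
  = (2/3)    [11 ≡ 2 mod 3]
  = -(1/3)    [3 ≡ 3 mod 8 ⇒ (2/3) = -1]
  = -1    [(1/3) = 1]

-1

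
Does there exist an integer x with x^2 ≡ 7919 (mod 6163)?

(7919/6163)
  = (1756/6163)    [7919 ≡ 1756 mod 6163]
  = (439/6163)    [6163 ≡ 3 mod 8 ⇒ (2/6163)^2 = +1]
  = -(6163/439)    [QR: both ≡ 3 mod 4, sign flips]
  = -(17/439)    [6163 ≡ 17 mod 439]
  = -(439/17)    [QR: 17 ≡ 1 mod 4, sign kept]
  = -(14/17)    [439 ≡ 14 mod 17]
  = -(7/17)    [17 ≡ 1 mod 8 ⇒ (2/17) = +1]
  = -(17/7)    [QR: 17 ≡ 1 mod 4, sign kept]
  = -(3/7)    [17 ≡ 3 mod 7]
  = (7/3)    [QR: both ≡ 3 mod 4, sign flips]
  = (1/3)    [7 ≡ 1 mod 3]
  = 1    [(1/3) = 1]
The Legendre symbol is 1, so x^2 ≡ 7919 (mod 6163) has solution.

yes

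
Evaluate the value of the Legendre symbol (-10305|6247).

1

Pull out -1: (-10305|6247) = (-1|6247)·(10305|6247). Since 6247 ≡ 3 (mod 4), (-1|6247) = -1. Now have -(10305|6247).
Reduce the numerator: 10305 ≡ 4058 (mod 6247), so (10305|6247) = (4058|6247).
Factor out 2: 4058 = 2·2029. Since 6247 ≡ 7 (mod 8), (2|6247) = +1. Now have -(2029|6247).
2029 ≡ 1 (mod 4), so quadratic reciprocity gives (2029|6247) = (6247|2029). Reduce: 6247 ≡ 160 (mod 2029). Now have -(160|2029).
Factor out 2: 160 = 2^5·5. Since 2029 ≡ 5 (mod 8), (2|2029) = -1, and (2|2029)^5 = -1. Now have (5|2029).
5 ≡ 1 (mod 4), so quadratic reciprocity gives (5|2029) = (2029|5). Reduce: 2029 ≡ 4 (mod 5). Now have (4|5).
Factor out 2: 4 = 2^2. Since 5 ≡ 5 (mod 8), (2|5) = -1, and (2|5)^2 = +1. Now have (1|5).
(1|5) = 1. Collecting the sign factors: 1.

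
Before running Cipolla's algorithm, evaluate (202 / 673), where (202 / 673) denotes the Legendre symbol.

-1

(202 / 673)
  = (101 / 673)    [673 ≡ 1 mod 8 ⇒ (2 / 673) = +1]
  = (673 / 101)    [QR: 101 ≡ 1 mod 4, sign kept]
  = (67 / 101)    [673 ≡ 67 mod 101]
  = (101 / 67)    [QR: 101 ≡ 1 mod 4, sign kept]
  = (34 / 67)    [101 ≡ 34 mod 67]
  = -(17 / 67)    [67 ≡ 3 mod 8 ⇒ (2 / 67) = -1]
  = -(67 / 17)    [QR: 17 ≡ 1 mod 4, sign kept]
  = -(16 / 17)    [67 ≡ 16 mod 17]
  = -(1 / 17)    [17 ≡ 1 mod 8 ⇒ (2 / 17)^4 = +1]
  = -1    [(1 / 17) = 1]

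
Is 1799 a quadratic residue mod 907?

(1799|907)
  = (892|907)    [1799 ≡ 892 mod 907]
  = (223|907)    [907 ≡ 3 mod 8 ⇒ (2|907)^2 = +1]
  = -(907|223)    [QR: both ≡ 3 mod 4, sign flips]
  = -(15|223)    [907 ≡ 15 mod 223]
  = (223|15)    [QR: both ≡ 3 mod 4, sign flips]
  = (13|15)    [223 ≡ 13 mod 15]
  = (15|13)    [QR: 13 ≡ 1 mod 4, sign kept]
  = (2|13)    [15 ≡ 2 mod 13]
  = -(1|13)    [13 ≡ 5 mod 8 ⇒ (2|13) = -1]
  = -1    [(1|13) = 1]
The Legendre symbol is -1, so x^2 ≡ 1799 (mod 907) has no solution.

no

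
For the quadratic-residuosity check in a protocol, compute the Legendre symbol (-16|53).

1

(-16|53)
  = (37|53)    [-16 ≡ 37 mod 53]
  = (53|37)    [QR: 37 ≡ 1 mod 4, sign kept]
  = (16|37)    [53 ≡ 16 mod 37]
  = (1|37)    [37 ≡ 5 mod 8 ⇒ (2|37)^4 = +1]
  = 1    [(1|37) = 1]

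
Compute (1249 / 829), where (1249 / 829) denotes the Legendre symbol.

Reduce the numerator: 1249 ≡ 420 (mod 829), so (1249 / 829) = (420 / 829).
Factor out 2: 420 = 2^2·105. Since 829 ≡ 5 (mod 8), (2 / 829) = -1, and (2 / 829)^2 = +1. Now have (105 / 829).
105 ≡ 1 (mod 4), so quadratic reciprocity gives (105 / 829) = (829 / 105). Reduce: 829 ≡ 94 (mod 105). Now have (94 / 105).
Factor out 2: 94 = 2·47. Since 105 ≡ 1 (mod 8), (2 / 105) = +1. Now have (47 / 105).
105 ≡ 1 (mod 4), so quadratic reciprocity gives (47 / 105) = (105 / 47). Reduce: 105 ≡ 11 (mod 47). Now have (11 / 47).
Both 11 ≡ 3 and 47 ≡ 3 (mod 4), so reciprocity gives (11 / 47) = -(47 / 11). Reduce: 47 ≡ 3 (mod 11). Now have -(3 / 11).
Both 3 ≡ 3 and 11 ≡ 3 (mod 4), so reciprocity gives (3 / 11) = -(11 / 3). Reduce: 11 ≡ 2 (mod 3). Now have (2 / 3).
Factor out 2: 2 = 2. Since 3 ≡ 3 (mod 8), (2 / 3) = -1. Now have -(1 / 3).
(1 / 3) = 1. Collecting the sign factors: -1.

-1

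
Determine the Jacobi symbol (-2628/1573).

-1

(-2628/1573)
  = (2628/1573)    [1573 ≡ 1 mod 4 ⇒ (-1/1573) = +1]
  = (1055/1573)    [2628 ≡ 1055 mod 1573]
  = (1573/1055)    [QR: 1573 ≡ 1 mod 4, sign kept]
  = (518/1055)    [1573 ≡ 518 mod 1055]
  = (259/1055)    [1055 ≡ 7 mod 8 ⇒ (2/1055) = +1]
  = -(1055/259)    [QR: both ≡ 3 mod 4, sign flips]
  = -(19/259)    [1055 ≡ 19 mod 259]
  = (259/19)    [QR: both ≡ 3 mod 4, sign flips]
  = (12/19)    [259 ≡ 12 mod 19]
  = (3/19)    [19 ≡ 3 mod 8 ⇒ (2/19)^2 = +1]
  = -(19/3)    [QR: both ≡ 3 mod 4, sign flips]
  = -(1/3)    [19 ≡ 1 mod 3]
  = -1    [(1/3) = 1]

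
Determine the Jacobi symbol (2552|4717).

1

(2552|4717)
  = -(319|4717)    [4717 ≡ 5 mod 8 ⇒ (2|4717)^3 = -1]
  = -(4717|319)    [QR: 4717 ≡ 1 mod 4, sign kept]
  = -(251|319)    [4717 ≡ 251 mod 319]
  = (319|251)    [QR: both ≡ 3 mod 4, sign flips]
  = (68|251)    [319 ≡ 68 mod 251]
  = (17|251)    [251 ≡ 3 mod 8 ⇒ (2|251)^2 = +1]
  = (251|17)    [QR: 17 ≡ 1 mod 4, sign kept]
  = (13|17)    [251 ≡ 13 mod 17]
  = (17|13)    [QR: 13 ≡ 1 mod 4, sign kept]
  = (4|13)    [17 ≡ 4 mod 13]
  = (1|13)    [13 ≡ 5 mod 8 ⇒ (2|13)^2 = +1]
  = 1    [(1|13) = 1]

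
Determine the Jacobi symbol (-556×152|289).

By multiplicativity, (-556·152|289) = (-556|289)·(152|289).
First factor (-556|289):
(-556|289)
  = (556|289)    [289 ≡ 1 mod 4 ⇒ (-1|289) = +1]
  = (267|289)    [556 ≡ 267 mod 289]
  = (289|267)    [QR: 289 ≡ 1 mod 4, sign kept]
  = (22|267)    [289 ≡ 22 mod 267]
  = -(11|267)    [267 ≡ 3 mod 8 ⇒ (2|267) = -1]
  = (267|11)    [QR: both ≡ 3 mod 4, sign flips]
  = (3|11)    [267 ≡ 3 mod 11]
  = -(11|3)    [QR: both ≡ 3 mod 4, sign flips]
  = -(2|3)    [11 ≡ 2 mod 3]
  = (1|3)    [3 ≡ 3 mod 8 ⇒ (2|3) = -1]
  = 1    [(1|3) = 1]
Second factor (152|289):
(152|289)
  = (19|289)    [289 ≡ 1 mod 8 ⇒ (2|289)^3 = +1]
  = (289|19)    [QR: 289 ≡ 1 mod 4, sign kept]
  = (4|19)    [289 ≡ 4 mod 19]
  = (1|19)    [19 ≡ 3 mod 8 ⇒ (2|19)^2 = +1]
  = 1    [(1|19) = 1]
Product: (1)·(1) = 1.

1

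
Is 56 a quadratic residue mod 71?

(56|71)
  = (7|71)    [71 ≡ 7 mod 8 ⇒ (2|71)^3 = +1]
  = -(71|7)    [QR: both ≡ 3 mod 4, sign flips]
  = -(1|7)    [71 ≡ 1 mod 7]
  = -1    [(1|7) = 1]
(56|71) = -1, and 71 is prime, so 56 is not a quadratic residue mod 71.

no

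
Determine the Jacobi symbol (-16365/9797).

1

(-16365/9797)
  = (3229/9797)    [-16365 ≡ 3229 mod 9797]
  = (9797/3229)    [QR: 3229 ≡ 1 mod 4, sign kept]
  = (110/3229)    [9797 ≡ 110 mod 3229]
  = -(55/3229)    [3229 ≡ 5 mod 8 ⇒ (2/3229) = -1]
  = -(3229/55)    [QR: 3229 ≡ 1 mod 4, sign kept]
  = -(39/55)    [3229 ≡ 39 mod 55]
  = (55/39)    [QR: both ≡ 3 mod 4, sign flips]
  = (16/39)    [55 ≡ 16 mod 39]
  = (1/39)    [39 ≡ 7 mod 8 ⇒ (2/39)^4 = +1]
  = 1    [(1/39) = 1]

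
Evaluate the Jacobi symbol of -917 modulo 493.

-1

(-917/493)
  = (69/493)    [-917 ≡ 69 mod 493]
  = (493/69)    [QR: 69 ≡ 1 mod 4, sign kept]
  = (10/69)    [493 ≡ 10 mod 69]
  = -(5/69)    [69 ≡ 5 mod 8 ⇒ (2/69) = -1]
  = -(69/5)    [QR: 5 ≡ 1 mod 4, sign kept]
  = -(4/5)    [69 ≡ 4 mod 5]
  = -(1/5)    [5 ≡ 5 mod 8 ⇒ (2/5)^2 = +1]
  = -1    [(1/5) = 1]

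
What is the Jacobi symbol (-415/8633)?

-1

Pull out -1: (-415/8633) = (-1/8633)·(415/8633). Since 8633 ≡ 1 (mod 4), (-1/8633) = +1. Now have (415/8633).
8633 ≡ 1 (mod 4), so quadratic reciprocity gives (415/8633) = (8633/415). Reduce: 8633 ≡ 333 (mod 415). Now have (333/415).
333 ≡ 1 (mod 4), so quadratic reciprocity gives (333/415) = (415/333). Reduce: 415 ≡ 82 (mod 333). Now have (82/333).
Factor out 2: 82 = 2·41. Since 333 ≡ 5 (mod 8), (2/333) = -1. Now have -(41/333).
41 ≡ 1 (mod 4), so quadratic reciprocity gives (41/333) = (333/41). Reduce: 333 ≡ 5 (mod 41). Now have -(5/41).
5 ≡ 1 (mod 4), so quadratic reciprocity gives (5/41) = (41/5). Reduce: 41 ≡ 1 (mod 5). Now have -(1/5).
(1/5) = 1. Collecting the sign factors: -1.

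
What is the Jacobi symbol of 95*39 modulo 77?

1

By multiplicativity, (95·39 / 77) = (95 / 77)·(39 / 77).
First factor (95 / 77):
(95 / 77)
  = (18 / 77)    [95 ≡ 18 mod 77]
  = -(9 / 77)    [77 ≡ 5 mod 8 ⇒ (2 / 77) = -1]
  = -(77 / 9)    [QR: 9 ≡ 1 mod 4, sign kept]
  = -(5 / 9)    [77 ≡ 5 mod 9]
  = -(9 / 5)    [QR: 5 ≡ 1 mod 4, sign kept]
  = -(4 / 5)    [9 ≡ 4 mod 5]
  = -(1 / 5)    [5 ≡ 5 mod 8 ⇒ (2 / 5)^2 = +1]
  = -1    [(1 / 5) = 1]
Second factor (39 / 77):
(39 / 77)
  = (77 / 39)    [QR: 77 ≡ 1 mod 4, sign kept]
  = (38 / 39)    [77 ≡ 38 mod 39]
  = (19 / 39)    [39 ≡ 7 mod 8 ⇒ (2 / 39) = +1]
  = -(39 / 19)    [QR: both ≡ 3 mod 4, sign flips]
  = -(1 / 19)    [39 ≡ 1 mod 19]
  = -1    [(1 / 19) = 1]
Product: (-1)·(-1) = 1.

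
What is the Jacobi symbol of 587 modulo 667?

Both 587 ≡ 3 and 667 ≡ 3 (mod 4), so reciprocity gives (587 / 667) = -(667 / 587). Reduce: 667 ≡ 80 (mod 587). Now have -(80 / 587).
Factor out 2: 80 = 2^4·5. Since 587 ≡ 3 (mod 8), (2 / 587) = -1, and (2 / 587)^4 = +1. Now have -(5 / 587).
5 ≡ 1 (mod 4), so quadratic reciprocity gives (5 / 587) = (587 / 5). Reduce: 587 ≡ 2 (mod 5). Now have -(2 / 5).
Factor out 2: 2 = 2. Since 5 ≡ 5 (mod 8), (2 / 5) = -1. Now have (1 / 5).
(1 / 5) = 1. Collecting the sign factors: 1.

1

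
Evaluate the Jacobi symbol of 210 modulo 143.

-1

(210/143)
  = (67/143)    [210 ≡ 67 mod 143]
  = -(143/67)    [QR: both ≡ 3 mod 4, sign flips]
  = -(9/67)    [143 ≡ 9 mod 67]
  = -(67/9)    [QR: 9 ≡ 1 mod 4, sign kept]
  = -(4/9)    [67 ≡ 4 mod 9]
  = -(1/9)    [9 ≡ 1 mod 8 ⇒ (2/9)^2 = +1]
  = -1    [(1/9) = 1]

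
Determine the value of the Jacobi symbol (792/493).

(792/493)
  = (299/493)    [792 ≡ 299 mod 493]
  = (493/299)    [QR: 493 ≡ 1 mod 4, sign kept]
  = (194/299)    [493 ≡ 194 mod 299]
  = -(97/299)    [299 ≡ 3 mod 8 ⇒ (2/299) = -1]
  = -(299/97)    [QR: 97 ≡ 1 mod 4, sign kept]
  = -(8/97)    [299 ≡ 8 mod 97]
  = -(1/97)    [97 ≡ 1 mod 8 ⇒ (2/97)^3 = +1]
  = -1    [(1/97) = 1]

-1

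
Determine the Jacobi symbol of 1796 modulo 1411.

(1796|1411)
  = (385|1411)    [1796 ≡ 385 mod 1411]
  = (1411|385)    [QR: 385 ≡ 1 mod 4, sign kept]
  = (256|385)    [1411 ≡ 256 mod 385]
  = (1|385)    [385 ≡ 1 mod 8 ⇒ (2|385)^8 = +1]
  = 1    [(1|385) = 1]

1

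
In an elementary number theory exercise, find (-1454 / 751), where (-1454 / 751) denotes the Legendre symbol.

-1

Pull out -1: (-1454 / 751) = (-1 / 751)·(1454 / 751). Since 751 ≡ 3 (mod 4), (-1 / 751) = -1. Now have -(1454 / 751).
Reduce the numerator: 1454 ≡ 703 (mod 751), so (1454 / 751) = (703 / 751).
Both 703 ≡ 3 and 751 ≡ 3 (mod 4), so reciprocity gives (703 / 751) = -(751 / 703). Reduce: 751 ≡ 48 (mod 703). Now have (48 / 703).
Factor out 2: 48 = 2^4·3. Since 703 ≡ 7 (mod 8), (2 / 703) = +1, and (2 / 703)^4 = +1. Now have (3 / 703).
Both 3 ≡ 3 and 703 ≡ 3 (mod 4), so reciprocity gives (3 / 703) = -(703 / 3). Reduce: 703 ≡ 1 (mod 3). Now have -(1 / 3).
(1 / 3) = 1. Collecting the sign factors: -1.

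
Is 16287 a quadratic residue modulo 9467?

Reduce the numerator: 16287 ≡ 6820 (mod 9467), so (16287/9467) = (6820/9467).
Factor out 2: 6820 = 2^2·1705. Since 9467 ≡ 3 (mod 8), (2/9467) = -1, and (2/9467)^2 = +1. Now have (1705/9467).
1705 ≡ 1 (mod 4), so quadratic reciprocity gives (1705/9467) = (9467/1705). Reduce: 9467 ≡ 942 (mod 1705). Now have (942/1705).
Factor out 2: 942 = 2·471. Since 1705 ≡ 1 (mod 8), (2/1705) = +1. Now have (471/1705).
1705 ≡ 1 (mod 4), so quadratic reciprocity gives (471/1705) = (1705/471). Reduce: 1705 ≡ 292 (mod 471). Now have (292/471).
Factor out 2: 292 = 2^2·73. Since 471 ≡ 7 (mod 8), (2/471) = +1, and (2/471)^2 = +1. Now have (73/471).
73 ≡ 1 (mod 4), so quadratic reciprocity gives (73/471) = (471/73). Reduce: 471 ≡ 33 (mod 73). Now have (33/73).
33 ≡ 1 (mod 4), so quadratic reciprocity gives (33/73) = (73/33). Reduce: 73 ≡ 7 (mod 33). Now have (7/33).
33 ≡ 1 (mod 4), so quadratic reciprocity gives (7/33) = (33/7). Reduce: 33 ≡ 5 (mod 7). Now have (5/7).
5 ≡ 1 (mod 4), so quadratic reciprocity gives (5/7) = (7/5). Reduce: 7 ≡ 2 (mod 5). Now have (2/5).
Factor out 2: 2 = 2. Since 5 ≡ 5 (mod 8), (2/5) = -1. Now have -(1/5).
(1/5) = 1. Collecting the sign factors: -1.
(16287/9467) = -1, and 9467 is prime, so 16287 is not a quadratic residue mod 9467.

no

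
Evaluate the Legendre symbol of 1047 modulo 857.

1

Reduce the numerator: 1047 ≡ 190 (mod 857), so (1047|857) = (190|857).
Factor out 2: 190 = 2·95. Since 857 ≡ 1 (mod 8), (2|857) = +1. Now have (95|857).
857 ≡ 1 (mod 4), so quadratic reciprocity gives (95|857) = (857|95). Reduce: 857 ≡ 2 (mod 95). Now have (2|95).
Factor out 2: 2 = 2. Since 95 ≡ 7 (mod 8), (2|95) = +1. Now have (1|95).
(1|95) = 1. Collecting the sign factors: 1.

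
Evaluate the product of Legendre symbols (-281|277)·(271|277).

-1

By multiplicativity, (-281·271|277) = (-281|277)·(271|277).
First factor (-281|277):
Reduce the numerator: -281 ≡ 273 (mod 277), so (-281|277) = (273|277).
273 ≡ 1 (mod 4), so quadratic reciprocity gives (273|277) = (277|273). Reduce: 277 ≡ 4 (mod 273). Now have (4|273).
Factor out 2: 4 = 2^2. Since 273 ≡ 1 (mod 8), (2|273) = +1, and (2|273)^2 = +1. Now have (1|273).
(1|273) = 1. Collecting the sign factors: 1.
Second factor (271|277):
277 ≡ 1 (mod 4), so quadratic reciprocity gives (271|277) = (277|271). Reduce: 277 ≡ 6 (mod 271). Now have (6|271).
Factor out 2: 6 = 2·3. Since 271 ≡ 7 (mod 8), (2|271) = +1. Now have (3|271).
Both 3 ≡ 3 and 271 ≡ 3 (mod 4), so reciprocity gives (3|271) = -(271|3). Reduce: 271 ≡ 1 (mod 3). Now have -(1|3).
(1|3) = 1. Collecting the sign factors: -1.
Product: (1)·(-1) = -1.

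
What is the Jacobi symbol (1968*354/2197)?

By multiplicativity, (1968·354/2197) = (1968/2197)·(354/2197).
First factor (1968/2197):
(1968/2197)
  = (123/2197)    [2197 ≡ 5 mod 8 ⇒ (2/2197)^4 = +1]
  = (2197/123)    [QR: 2197 ≡ 1 mod 4, sign kept]
  = (106/123)    [2197 ≡ 106 mod 123]
  = -(53/123)    [123 ≡ 3 mod 8 ⇒ (2/123) = -1]
  = -(123/53)    [QR: 53 ≡ 1 mod 4, sign kept]
  = -(17/53)    [123 ≡ 17 mod 53]
  = -(53/17)    [QR: 17 ≡ 1 mod 4, sign kept]
  = -(2/17)    [53 ≡ 2 mod 17]
  = -(1/17)    [17 ≡ 1 mod 8 ⇒ (2/17) = +1]
  = -1    [(1/17) = 1]
Second factor (354/2197):
(354/2197)
  = -(177/2197)    [2197 ≡ 5 mod 8 ⇒ (2/2197) = -1]
  = -(2197/177)    [QR: 177 ≡ 1 mod 4, sign kept]
  = -(73/177)    [2197 ≡ 73 mod 177]
  = -(177/73)    [QR: 73 ≡ 1 mod 4, sign kept]
  = -(31/73)    [177 ≡ 31 mod 73]
  = -(73/31)    [QR: 73 ≡ 1 mod 4, sign kept]
  = -(11/31)    [73 ≡ 11 mod 31]
  = (31/11)    [QR: both ≡ 3 mod 4, sign flips]
  = (9/11)    [31 ≡ 9 mod 11]
  = (11/9)    [QR: 9 ≡ 1 mod 4, sign kept]
  = (2/9)    [11 ≡ 2 mod 9]
  = (1/9)    [9 ≡ 1 mod 8 ⇒ (2/9) = +1]
  = 1    [(1/9) = 1]
Product: (-1)·(1) = -1.

-1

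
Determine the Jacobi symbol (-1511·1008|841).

1

By multiplicativity, (-1511·1008|841) = (-1511|841)·(1008|841).
First factor (-1511|841):
(-1511|841)
  = (171|841)    [-1511 ≡ 171 mod 841]
  = (841|171)    [QR: 841 ≡ 1 mod 4, sign kept]
  = (157|171)    [841 ≡ 157 mod 171]
  = (171|157)    [QR: 157 ≡ 1 mod 4, sign kept]
  = (14|157)    [171 ≡ 14 mod 157]
  = -(7|157)    [157 ≡ 5 mod 8 ⇒ (2|157) = -1]
  = -(157|7)    [QR: 157 ≡ 1 mod 4, sign kept]
  = -(3|7)    [157 ≡ 3 mod 7]
  = (7|3)    [QR: both ≡ 3 mod 4, sign flips]
  = (1|3)    [7 ≡ 1 mod 3]
  = 1    [(1|3) = 1]
Second factor (1008|841):
(1008|841)
  = (167|841)    [1008 ≡ 167 mod 841]
  = (841|167)    [QR: 841 ≡ 1 mod 4, sign kept]
  = (6|167)    [841 ≡ 6 mod 167]
  = (3|167)    [167 ≡ 7 mod 8 ⇒ (2|167) = +1]
  = -(167|3)    [QR: both ≡ 3 mod 4, sign flips]
  = -(2|3)    [167 ≡ 2 mod 3]
  = (1|3)    [3 ≡ 3 mod 8 ⇒ (2|3) = -1]
  = 1    [(1|3) = 1]
Product: (1)·(1) = 1.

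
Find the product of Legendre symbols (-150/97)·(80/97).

By multiplicativity, (-150·80/97) = (-150/97)·(80/97).
First factor (-150/97):
(-150/97)
  = (150/97)    [97 ≡ 1 mod 4 ⇒ (-1/97) = +1]
  = (53/97)    [150 ≡ 53 mod 97]
  = (97/53)    [QR: 53 ≡ 1 mod 4, sign kept]
  = (44/53)    [97 ≡ 44 mod 53]
  = (11/53)    [53 ≡ 5 mod 8 ⇒ (2/53)^2 = +1]
  = (53/11)    [QR: 53 ≡ 1 mod 4, sign kept]
  = (9/11)    [53 ≡ 9 mod 11]
  = (11/9)    [QR: 9 ≡ 1 mod 4, sign kept]
  = (2/9)    [11 ≡ 2 mod 9]
  = (1/9)    [9 ≡ 1 mod 8 ⇒ (2/9) = +1]
  = 1    [(1/9) = 1]
Second factor (80/97):
(80/97)
  = (5/97)    [97 ≡ 1 mod 8 ⇒ (2/97)^4 = +1]
  = (97/5)    [QR: 5 ≡ 1 mod 4, sign kept]
  = (2/5)    [97 ≡ 2 mod 5]
  = -(1/5)    [5 ≡ 5 mod 8 ⇒ (2/5) = -1]
  = -1    [(1/5) = 1]
Product: (1)·(-1) = -1.

-1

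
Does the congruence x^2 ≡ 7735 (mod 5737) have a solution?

Reduce the numerator: 7735 ≡ 1998 (mod 5737), so (7735/5737) = (1998/5737).
Factor out 2: 1998 = 2·999. Since 5737 ≡ 1 (mod 8), (2/5737) = +1. Now have (999/5737).
5737 ≡ 1 (mod 4), so quadratic reciprocity gives (999/5737) = (5737/999). Reduce: 5737 ≡ 742 (mod 999). Now have (742/999).
Factor out 2: 742 = 2·371. Since 999 ≡ 7 (mod 8), (2/999) = +1. Now have (371/999).
Both 371 ≡ 3 and 999 ≡ 3 (mod 4), so reciprocity gives (371/999) = -(999/371). Reduce: 999 ≡ 257 (mod 371). Now have -(257/371).
257 ≡ 1 (mod 4), so quadratic reciprocity gives (257/371) = (371/257). Reduce: 371 ≡ 114 (mod 257). Now have -(114/257).
Factor out 2: 114 = 2·57. Since 257 ≡ 1 (mod 8), (2/257) = +1. Now have -(57/257).
57 ≡ 1 (mod 4), so quadratic reciprocity gives (57/257) = (257/57). Reduce: 257 ≡ 29 (mod 57). Now have -(29/57).
29 ≡ 1 (mod 4), so quadratic reciprocity gives (29/57) = (57/29). Reduce: 57 ≡ 28 (mod 29). Now have -(28/29).
Factor out 2: 28 = 2^2·7. Since 29 ≡ 5 (mod 8), (2/29) = -1, and (2/29)^2 = +1. Now have -(7/29).
29 ≡ 1 (mod 4), so quadratic reciprocity gives (7/29) = (29/7). Reduce: 29 ≡ 1 (mod 7). Now have -(1/7).
(1/7) = 1. Collecting the sign factors: -1.
(7735/5737) = -1, and 5737 is prime, so 7735 is not a quadratic residue mod 5737.

no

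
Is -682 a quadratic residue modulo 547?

no

(-682/547)
  = (412/547)    [-682 ≡ 412 mod 547]
  = (103/547)    [547 ≡ 3 mod 8 ⇒ (2/547)^2 = +1]
  = -(547/103)    [QR: both ≡ 3 mod 4, sign flips]
  = -(32/103)    [547 ≡ 32 mod 103]
  = -(1/103)    [103 ≡ 7 mod 8 ⇒ (2/103)^5 = +1]
  = -1    [(1/103) = 1]
The Legendre symbol is -1, so x^2 ≡ -682 (mod 547) has no solution.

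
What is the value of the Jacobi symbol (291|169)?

Reduce the numerator: 291 ≡ 122 (mod 169), so (291|169) = (122|169).
Factor out 2: 122 = 2·61. Since 169 ≡ 1 (mod 8), (2|169) = +1. Now have (61|169).
61 ≡ 1 (mod 4), so quadratic reciprocity gives (61|169) = (169|61). Reduce: 169 ≡ 47 (mod 61). Now have (47|61).
61 ≡ 1 (mod 4), so quadratic reciprocity gives (47|61) = (61|47). Reduce: 61 ≡ 14 (mod 47). Now have (14|47).
Factor out 2: 14 = 2·7. Since 47 ≡ 7 (mod 8), (2|47) = +1. Now have (7|47).
Both 7 ≡ 3 and 47 ≡ 3 (mod 4), so reciprocity gives (7|47) = -(47|7). Reduce: 47 ≡ 5 (mod 7). Now have -(5|7).
5 ≡ 1 (mod 4), so quadratic reciprocity gives (5|7) = (7|5). Reduce: 7 ≡ 2 (mod 5). Now have -(2|5).
Factor out 2: 2 = 2. Since 5 ≡ 5 (mod 8), (2|5) = -1. Now have (1|5).
(1|5) = 1. Collecting the sign factors: 1.

1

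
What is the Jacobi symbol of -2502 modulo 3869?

(-2502/3869)
  = (1367/3869)    [-2502 ≡ 1367 mod 3869]
  = (3869/1367)    [QR: 3869 ≡ 1 mod 4, sign kept]
  = (1135/1367)    [3869 ≡ 1135 mod 1367]
  = -(1367/1135)    [QR: both ≡ 3 mod 4, sign flips]
  = -(232/1135)    [1367 ≡ 232 mod 1135]
  = -(29/1135)    [1135 ≡ 7 mod 8 ⇒ (2/1135)^3 = +1]
  = -(1135/29)    [QR: 29 ≡ 1 mod 4, sign kept]
  = -(4/29)    [1135 ≡ 4 mod 29]
  = -(1/29)    [29 ≡ 5 mod 8 ⇒ (2/29)^2 = +1]
  = -1    [(1/29) = 1]

-1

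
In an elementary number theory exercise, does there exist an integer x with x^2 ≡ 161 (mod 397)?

161 ≡ 1 (mod 4), so quadratic reciprocity gives (161/397) = (397/161). Reduce: 397 ≡ 75 (mod 161). Now have (75/161).
161 ≡ 1 (mod 4), so quadratic reciprocity gives (75/161) = (161/75). Reduce: 161 ≡ 11 (mod 75). Now have (11/75).
Both 11 ≡ 3 and 75 ≡ 3 (mod 4), so reciprocity gives (11/75) = -(75/11). Reduce: 75 ≡ 9 (mod 11). Now have -(9/11).
9 ≡ 1 (mod 4), so quadratic reciprocity gives (9/11) = (11/9). Reduce: 11 ≡ 2 (mod 9). Now have -(2/9).
Factor out 2: 2 = 2. Since 9 ≡ 1 (mod 8), (2/9) = +1. Now have -(1/9).
(1/9) = 1. Collecting the sign factors: -1.
The Legendre symbol is -1, so x^2 ≡ 161 (mod 397) has no solution.

no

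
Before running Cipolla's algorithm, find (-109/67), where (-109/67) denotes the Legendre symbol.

1

(-109/67)
  = (25/67)    [-109 ≡ 25 mod 67]
  = (67/25)    [QR: 25 ≡ 1 mod 4, sign kept]
  = (17/25)    [67 ≡ 17 mod 25]
  = (25/17)    [QR: 17 ≡ 1 mod 4, sign kept]
  = (8/17)    [25 ≡ 8 mod 17]
  = (1/17)    [17 ≡ 1 mod 8 ⇒ (2/17)^3 = +1]
  = 1    [(1/17) = 1]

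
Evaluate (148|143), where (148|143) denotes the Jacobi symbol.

(148|143)
  = (5|143)    [148 ≡ 5 mod 143]
  = (143|5)    [QR: 5 ≡ 1 mod 4, sign kept]
  = (3|5)    [143 ≡ 3 mod 5]
  = (5|3)    [QR: 5 ≡ 1 mod 4, sign kept]
  = (2|3)    [5 ≡ 2 mod 3]
  = -(1|3)    [3 ≡ 3 mod 8 ⇒ (2|3) = -1]
  = -1    [(1|3) = 1]

-1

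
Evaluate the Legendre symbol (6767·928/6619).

-1

By multiplicativity, (6767·928/6619) = (6767/6619)·(928/6619).
First factor (6767/6619):
(6767/6619)
  = (148/6619)    [6767 ≡ 148 mod 6619]
  = (37/6619)    [6619 ≡ 3 mod 8 ⇒ (2/6619)^2 = +1]
  = (6619/37)    [QR: 37 ≡ 1 mod 4, sign kept]
  = (33/37)    [6619 ≡ 33 mod 37]
  = (37/33)    [QR: 33 ≡ 1 mod 4, sign kept]
  = (4/33)    [37 ≡ 4 mod 33]
  = (1/33)    [33 ≡ 1 mod 8 ⇒ (2/33)^2 = +1]
  = 1    [(1/33) = 1]
Second factor (928/6619):
(928/6619)
  = -(29/6619)    [6619 ≡ 3 mod 8 ⇒ (2/6619)^5 = -1]
  = -(6619/29)    [QR: 29 ≡ 1 mod 4, sign kept]
  = -(7/29)    [6619 ≡ 7 mod 29]
  = -(29/7)    [QR: 29 ≡ 1 mod 4, sign kept]
  = -(1/7)    [29 ≡ 1 mod 7]
  = -1    [(1/7) = 1]
Product: (1)·(-1) = -1.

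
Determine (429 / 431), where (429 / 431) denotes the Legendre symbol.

-1

(429 / 431)
  = (431 / 429)    [QR: 429 ≡ 1 mod 4, sign kept]
  = (2 / 429)    [431 ≡ 2 mod 429]
  = -(1 / 429)    [429 ≡ 5 mod 8 ⇒ (2 / 429) = -1]
  = -1    [(1 / 429) = 1]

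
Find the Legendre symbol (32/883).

-1

(32/883)
  = -(1/883)    [883 ≡ 3 mod 8 ⇒ (2/883)^5 = -1]
  = -1    [(1/883) = 1]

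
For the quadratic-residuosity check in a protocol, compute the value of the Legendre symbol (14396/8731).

-1

(14396/8731)
  = (5665/8731)    [14396 ≡ 5665 mod 8731]
  = (8731/5665)    [QR: 5665 ≡ 1 mod 4, sign kept]
  = (3066/5665)    [8731 ≡ 3066 mod 5665]
  = (1533/5665)    [5665 ≡ 1 mod 8 ⇒ (2/5665) = +1]
  = (5665/1533)    [QR: 1533 ≡ 1 mod 4, sign kept]
  = (1066/1533)    [5665 ≡ 1066 mod 1533]
  = -(533/1533)    [1533 ≡ 5 mod 8 ⇒ (2/1533) = -1]
  = -(1533/533)    [QR: 533 ≡ 1 mod 4, sign kept]
  = -(467/533)    [1533 ≡ 467 mod 533]
  = -(533/467)    [QR: 533 ≡ 1 mod 4, sign kept]
  = -(66/467)    [533 ≡ 66 mod 467]
  = (33/467)    [467 ≡ 3 mod 8 ⇒ (2/467) = -1]
  = (467/33)    [QR: 33 ≡ 1 mod 4, sign kept]
  = (5/33)    [467 ≡ 5 mod 33]
  = (33/5)    [QR: 5 ≡ 1 mod 4, sign kept]
  = (3/5)    [33 ≡ 3 mod 5]
  = (5/3)    [QR: 5 ≡ 1 mod 4, sign kept]
  = (2/3)    [5 ≡ 2 mod 3]
  = -(1/3)    [3 ≡ 3 mod 8 ⇒ (2/3) = -1]
  = -1    [(1/3) = 1]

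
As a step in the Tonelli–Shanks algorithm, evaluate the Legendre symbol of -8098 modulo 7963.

Pull out -1: (-8098 / 7963) = (-1 / 7963)·(8098 / 7963). Since 7963 ≡ 3 (mod 4), (-1 / 7963) = -1. Now have -(8098 / 7963).
Reduce the numerator: 8098 ≡ 135 (mod 7963), so (8098 / 7963) = (135 / 7963).
Both 135 ≡ 3 and 7963 ≡ 3 (mod 4), so reciprocity gives (135 / 7963) = -(7963 / 135). Reduce: 7963 ≡ 133 (mod 135). Now have (133 / 135).
133 ≡ 1 (mod 4), so quadratic reciprocity gives (133 / 135) = (135 / 133). Reduce: 135 ≡ 2 (mod 133). Now have (2 / 133).
Factor out 2: 2 = 2. Since 133 ≡ 5 (mod 8), (2 / 133) = -1. Now have -(1 / 133).
(1 / 133) = 1. Collecting the sign factors: -1.

-1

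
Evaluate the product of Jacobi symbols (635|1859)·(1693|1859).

By multiplicativity, (635·1693|1859) = (635|1859)·(1693|1859).
First factor (635|1859):
Both 635 ≡ 3 and 1859 ≡ 3 (mod 4), so reciprocity gives (635|1859) = -(1859|635). Reduce: 1859 ≡ 589 (mod 635). Now have -(589|635).
589 ≡ 1 (mod 4), so quadratic reciprocity gives (589|635) = (635|589). Reduce: 635 ≡ 46 (mod 589). Now have -(46|589).
Factor out 2: 46 = 2·23. Since 589 ≡ 5 (mod 8), (2|589) = -1. Now have (23|589).
589 ≡ 1 (mod 4), so quadratic reciprocity gives (23|589) = (589|23). Reduce: 589 ≡ 14 (mod 23). Now have (14|23).
Factor out 2: 14 = 2·7. Since 23 ≡ 7 (mod 8), (2|23) = +1. Now have (7|23).
Both 7 ≡ 3 and 23 ≡ 3 (mod 4), so reciprocity gives (7|23) = -(23|7). Reduce: 23 ≡ 2 (mod 7). Now have -(2|7).
Factor out 2: 2 = 2. Since 7 ≡ 7 (mod 8), (2|7) = +1. Now have -(1|7).
(1|7) = 1. Collecting the sign factors: -1.
Second factor (1693|1859):
1693 ≡ 1 (mod 4), so quadratic reciprocity gives (1693|1859) = (1859|1693). Reduce: 1859 ≡ 166 (mod 1693). Now have (166|1693).
Factor out 2: 166 = 2·83. Since 1693 ≡ 5 (mod 8), (2|1693) = -1. Now have -(83|1693).
1693 ≡ 1 (mod 4), so quadratic reciprocity gives (83|1693) = (1693|83). Reduce: 1693 ≡ 33 (mod 83). Now have -(33|83).
33 ≡ 1 (mod 4), so quadratic reciprocity gives (33|83) = (83|33). Reduce: 83 ≡ 17 (mod 33). Now have -(17|33).
17 ≡ 1 (mod 4), so quadratic reciprocity gives (17|33) = (33|17). Reduce: 33 ≡ 16 (mod 17). Now have -(16|17).
Factor out 2: 16 = 2^4. Since 17 ≡ 1 (mod 8), (2|17) = +1, and (2|17)^4 = +1. Now have -(1|17).
(1|17) = 1. Collecting the sign factors: -1.
Product: (-1)·(-1) = 1.

1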